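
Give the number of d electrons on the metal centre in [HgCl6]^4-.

Ligand charges: each chloride is −1. With an overall charge of −4 the mercury centre must be in the +2 oxidation state.
Hg sits in group 12, so the d-electron count is 12 − 2 = 10.

d10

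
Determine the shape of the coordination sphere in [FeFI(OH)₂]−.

tetrahedral

Ligand charges: each fluoride is −1; each iodide is −1; each hydroxide is −1. With an overall charge of −1 the iron centre must be in the +3 oxidation state.
Fe sits in group 8, so the d-electron count is 8 − 3 = 5.
Coordination number: 4.
Fluoride, hydroxide, and iodide are weak-field ligands.
A high-spin d⁵ ion has zero CFSE in either geometry, so four ligands adopt the sterically favoured tetrahedral geometry.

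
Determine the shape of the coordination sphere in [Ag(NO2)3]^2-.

Ligand charges: each nitro (N-bound nitrite) is −1. With an overall charge of −2 the silver centre must be in the +1 oxidation state.
Group 11 minus oxidation state 1 gives a d¹⁰ configuration.
Coordination number: 3.
Three ligands around a d¹⁰ centre minimise repulsion in a trigonal-planar arrangement.

trigonal planar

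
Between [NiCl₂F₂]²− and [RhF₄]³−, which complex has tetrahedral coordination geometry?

[NiCl₂F₂]²−

For [NiCl₂F₂]²−: Ligand charges: each chloride is −1; each fluoride is −1. With an overall charge of −2 the nickel centre must be in the +2 oxidation state. Nickel is a group-10 element; Ni(II) is therefore d⁸. Chloride and fluoride are weak-field ligands. With weak-field ligands the CFSE gain from square planar is small, so a 3d d⁸ ion takes the sterically preferred tetrahedral geometry. → tetrahedral.
For [RhF₄]³−: Summing ligand charges against the −3 overall charge gives an oxidation state of +1 for rhodium. Rhodium is a group-9 element; Rh(I) is therefore d⁸. A 4d d⁸ ion has a large crystal-field splitting; square planar leaves the high-energy d_{x²−y²} orbital empty and maximises CFSE. → square planar.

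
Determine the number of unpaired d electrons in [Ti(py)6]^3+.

Summing ligand charges against the +3 overall charge gives an oxidation state of +3 for titanium.
Group 4 minus oxidation state 3 gives a d¹ configuration.
In an octahedral field the d¹ configuration is t₂g¹e_g⁰ (only one arrangement possible), giving 1 unpaired electron.

1 unpaired electron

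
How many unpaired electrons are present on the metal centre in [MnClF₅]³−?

4 unpaired electrons

Ligand charges: each chloride is −1; each fluoride is −1. With an overall charge of −3 the manganese centre must be in the +3 oxidation state.
Mn sits in group 7, so the d-electron count is 7 − 3 = 4.
The spin state decides the count: Chloride and fluoride are weak-field ligands for a first-row metal, so the complex is high-spin.
An octahedral high-spin d⁴ ion is t₂g³e_g¹, giving 4 unpaired electrons.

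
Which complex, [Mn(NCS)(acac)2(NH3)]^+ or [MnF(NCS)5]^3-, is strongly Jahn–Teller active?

[Mn(NCS)(acac)2(NH3)]^+: Ligand charges: each isothiocyanate is −1; each acetylacetonate is −1; ammonia is neutral. With an overall charge of +1 the manganese centre must be in the +4 oxidation state. Mn sits in group 7, so the d-electron count is 7 − 4 = 3. The d³ configuration leaves the e_g set evenly filled (or empty) — no strong Jahn–Teller driving force.
[MnF(NCS)5]^3-: Ligand charges: each fluoride is −1; each isothiocyanate is −1. With an overall charge of −3 the manganese centre must be in the +3 oxidation state. Mn sits in group 7, so the d-electron count is 7 − 3 = 4. Fluoride and isothiocyanate are weak-field ligands for a first-row metal, so the complex is high-spin. The t₂g³e_g¹ (high-spin) configuration has an unevenly filled e_g set; the Jahn–Teller theorem predicts a tetragonal distortion (typically axial elongation) to lift the degeneracy.

[MnF(NCS)5]^3-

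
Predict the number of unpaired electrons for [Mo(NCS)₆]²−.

Each isothiocyanate is −1; balancing the −2 overall charge requires Mo(IV).
Mo sits in group 6, so the d-electron count is 6 − 4 = 2.
In an octahedral field the d² configuration is t₂g²e_g⁰ (only one arrangement possible), giving 2 unpaired electrons.

2 unpaired electrons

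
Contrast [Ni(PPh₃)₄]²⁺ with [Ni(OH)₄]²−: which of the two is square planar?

[Ni(PPh₃)₄]²⁺

For [Ni(PPh₃)₄]²⁺: Ligand charges: triphenylphosphine is neutral. With an overall charge of +2 the nickel centre must be in the +2 oxidation state. Ni sits in group 10, so the d-electron count is 10 − 2 = 8. Triphenylphosphine is a strong-field ligand (high in the spectrochemical series). A 3d d⁸ ion with strong-field ligands gains enough CFSE to favour square planar over tetrahedral. → square planar.
For [Ni(OH)₄]²−: Ligand charges: each hydroxide is −1. With an overall charge of −2 the nickel centre must be in the +2 oxidation state. Group 10 minus oxidation state 2 gives a d⁸ configuration. Hydroxide is a weak-field ligand. With weak-field ligands the CFSE gain from square planar is small, so a 3d d⁸ ion takes the sterically preferred tetrahedral geometry. → tetrahedral.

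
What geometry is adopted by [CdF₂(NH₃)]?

Each fluoride is −1; ammonia is neutral; balancing the 0 overall charge requires Cd(II).
Cadmium is a group-12 element; Cd(II) is therefore d¹⁰.
With 3 monodentate ligands the coordination number is 3.
Three ligands around a d¹⁰ centre minimise repulsion in a trigonal-planar arrangement.

trigonal planar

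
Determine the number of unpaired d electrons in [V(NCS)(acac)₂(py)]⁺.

Summing ligand charges against the +1 overall charge gives an oxidation state of +4 for vanadium.
Group 5 minus oxidation state 4 gives a d¹ configuration.
Counting donor atoms: 1×isothiocyanate (monodentate) → 1 donor; 2×acetylacetonate (bidentate) → 4 donors; 1×pyridine (monodentate) → 1 donor. Coordination number = 6.
In an octahedral field the d¹ configuration is t₂g¹e_g⁰ (only one arrangement possible), giving 1 unpaired electron.

1 unpaired electron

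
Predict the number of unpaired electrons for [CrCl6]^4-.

4 unpaired electrons

Ligand charges: each chloride is −1. With an overall charge of −4 the chromium centre must be in the +2 oxidation state.
Chromium is a group-6 element; Cr(II) is therefore d⁴.
The spin state decides the count: Chloride is a weak-field ligand for a first-row metal, so the complex is high-spin.
An octahedral high-spin d⁴ ion is t₂g³e_g¹, giving 4 unpaired electrons.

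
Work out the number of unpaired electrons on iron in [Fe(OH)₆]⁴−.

Each hydroxide is −1; balancing the −4 overall charge requires Fe(II).
Iron is a group-8 element; Fe(II) is therefore d⁶.
The spin state decides the count: Hydroxide is a weak-field ligand for a first-row metal, so the complex is high-spin.
An octahedral high-spin d⁶ ion is t₂g⁴e_g², giving 4 unpaired electrons.

4 unpaired electrons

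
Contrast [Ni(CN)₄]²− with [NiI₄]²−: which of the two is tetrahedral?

[NiI₄]²−

For [Ni(CN)₄]²−: Each cyanide is −1; balancing the −2 overall charge requires Ni(II). Ni sits in group 10, so the d-electron count is 10 − 2 = 8. Cyanide is a strong-field ligand (high in the spectrochemical series). A 3d d⁸ ion with strong-field ligands gains enough CFSE to favour square planar over tetrahedral. → square planar.
For [NiI₄]²−: Summing ligand charges against the −2 overall charge gives an oxidation state of +2 for nickel. Nickel is a group-10 element; Ni(II) is therefore d⁸. Iodide is a weak-field ligand. With weak-field ligands the CFSE gain from square planar is small, so a 3d d⁸ ion takes the sterically preferred tetrahedral geometry. → tetrahedral.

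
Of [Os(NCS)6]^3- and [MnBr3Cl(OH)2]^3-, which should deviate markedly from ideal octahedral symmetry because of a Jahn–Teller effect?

[Os(NCS)6]^3-: Each isothiocyanate is −1; balancing the −3 overall charge requires Os(III). Group 8 minus oxidation state 3 gives a d⁵ configuration. A 5d ion has a large Δₒ and is invariably low-spin. The d⁵ configuration leaves the e_g set evenly filled (or empty) — no strong Jahn–Teller driving force.
[MnBr3Cl(OH)2]^3-: Ligand charges: each bromide is −1; each chloride is −1; each hydroxide is −1. With an overall charge of −3 the manganese centre must be in the +3 oxidation state. Group 7 minus oxidation state 3 gives a d⁴ configuration. Bromide, chloride, and hydroxide are weak-field ligands for a first-row metal, so the complex is high-spin. The t₂g³e_g¹ (high-spin) configuration has an unevenly filled e_g set; the Jahn–Teller theorem predicts a tetragonal distortion (typically axial elongation) to lift the degeneracy.

[MnBr3Cl(OH)2]^3-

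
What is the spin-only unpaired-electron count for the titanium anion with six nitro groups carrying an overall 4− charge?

2 unpaired electrons

Ligand charges: each nitro (N-bound nitrite) is −1. With an overall charge of −4 the titanium centre must be in the +2 oxidation state.
Ti sits in group 4, so the d-electron count is 4 − 2 = 2.
In an octahedral field the d² configuration is t₂g²e_g⁰ (only one arrangement possible), giving 2 unpaired electrons.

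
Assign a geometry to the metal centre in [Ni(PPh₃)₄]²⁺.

Triphenylphosphine is neutral; balancing the +2 overall charge requires Ni(II).
Nickel is a group-10 element; Ni(II) is therefore d⁸.
Coordination number: 4.
Triphenylphosphine is a strong-field ligand (high in the spectrochemical series).
A 3d d⁸ ion with strong-field ligands gains enough CFSE to favour square planar over tetrahedral.

square planar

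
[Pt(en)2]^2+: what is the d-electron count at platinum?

Ligand charges: ethylenediamine is neutral. With an overall charge of +2 the platinum centre must be in the +2 oxidation state.
Pt sits in group 10, so the d-electron count is 10 − 2 = 8.

d8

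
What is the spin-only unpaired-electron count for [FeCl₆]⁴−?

4 unpaired electrons

Summing ligand charges against the −4 overall charge gives an oxidation state of +2 for iron.
Group 8 minus oxidation state 2 gives a d⁶ configuration.
The spin state decides the count: Chloride is a weak-field ligand for a first-row metal, so the complex is high-spin.
An octahedral high-spin d⁶ ion is t₂g⁴e_g², giving 4 unpaired electrons.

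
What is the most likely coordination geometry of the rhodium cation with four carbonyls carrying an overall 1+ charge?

square planar

Summing ligand charges against the +1 overall charge gives an oxidation state of +1 for rhodium.
Rhodium is a group-9 element; Rh(I) is therefore d⁸.
With 4 monodentate ligands the coordination number is 4.
A 4d d⁸ ion has a large crystal-field splitting; square planar leaves the high-energy d_{x²−y²} orbital empty and maximises CFSE.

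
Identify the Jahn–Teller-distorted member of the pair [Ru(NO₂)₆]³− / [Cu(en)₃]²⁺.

[Cu(en)₃]²⁺

[Ru(NO₂)₆]³−: Ligand charges: each nitro (N-bound nitrite) is −1. With an overall charge of −3 the ruthenium centre must be in the +3 oxidation state. Ruthenium is a group-8 element; Ru(III) is therefore d⁵. A 4d ion has a large Δₒ and is invariably low-spin. The d⁵ configuration leaves the e_g set evenly filled (or empty) — no strong Jahn–Teller driving force.
[Cu(en)₃]²⁺: Ethylenediamine is neutral; balancing the +2 overall charge requires Cu(II). Cu sits in group 11, so the d-electron count is 11 − 2 = 9. The t₂g⁶e_g³ configuration has an unevenly filled e_g set; the Jahn–Teller theorem predicts a tetragonal distortion (typically axial elongation) to lift the degeneracy.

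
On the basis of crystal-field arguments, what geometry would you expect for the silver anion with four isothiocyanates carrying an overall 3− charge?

Each isothiocyanate is −1; balancing the −3 overall charge requires Ag(I).
Group 11 minus oxidation state 1 gives a d¹⁰ configuration.
Coordination number: 4.
A d¹⁰ ion has no crystal-field stabilisation preference between square planar and tetrahedral, so four ligands adopt the sterically favoured tetrahedral geometry.

tetrahedral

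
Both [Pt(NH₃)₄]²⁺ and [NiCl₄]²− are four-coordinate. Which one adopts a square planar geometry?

[Pt(NH₃)₄]²⁺

For [Pt(NH₃)₄]²⁺: Summing ligand charges against the +2 overall charge gives an oxidation state of +2 for platinum. Group 10 minus oxidation state 2 gives a d⁸ configuration. A 5d d⁸ ion has a large crystal-field splitting; square planar leaves the high-energy d_{x²−y²} orbital empty and maximises CFSE. → square planar.
For [NiCl₄]²−: Each chloride is −1; balancing the −2 overall charge requires Ni(II). Nickel is a group-10 element; Ni(II) is therefore d⁸. Chloride is a weak-field ligand. With weak-field ligands the CFSE gain from square planar is small, so a 3d d⁸ ion takes the sterically preferred tetrahedral geometry. → tetrahedral.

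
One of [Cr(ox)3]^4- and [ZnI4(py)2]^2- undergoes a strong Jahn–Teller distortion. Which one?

[Cr(ox)3]^4-

[Cr(ox)3]^4-: Ligand charges: each oxalate is −2. With an overall charge of −4 the chromium centre must be in the +2 oxidation state. Group 6 minus oxidation state 2 gives a d⁴ configuration. Oxalate is a weak-field ligand for a first-row metal, so the complex is high-spin. The t₂g³e_g¹ (high-spin) configuration has an unevenly filled e_g set; the Jahn–Teller theorem predicts a tetragonal distortion (typically axial elongation) to lift the degeneracy.
[ZnI4(py)2]^2-: Ligand charges: each iodide is −1; pyridine is neutral. With an overall charge of −2 the zinc centre must be in the +2 oxidation state. Zinc is a group-12 element; Zn(II) is therefore d¹⁰. The d¹⁰ configuration leaves the e_g set evenly filled (or empty) — no strong Jahn–Teller driving force.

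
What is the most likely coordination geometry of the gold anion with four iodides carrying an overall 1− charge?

square planar

Each iodide is −1; balancing the −1 overall charge requires Au(III).
Gold is a group-11 element; Au(III) is therefore d⁸.
With 4 monodentate ligands the coordination number is 4.
A 5d d⁸ ion has a large crystal-field splitting; square planar leaves the high-energy d_{x²−y²} orbital empty and maximises CFSE.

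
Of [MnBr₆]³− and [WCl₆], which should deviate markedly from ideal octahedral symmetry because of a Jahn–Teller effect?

[MnBr₆]³−: Summing ligand charges against the −3 overall charge gives an oxidation state of +3 for manganese. Manganese is a group-7 element; Mn(III) is therefore d⁴. Bromide is a weak-field ligand for a first-row metal, so the complex is high-spin. The t₂g³e_g¹ (high-spin) configuration has an unevenly filled e_g set; the Jahn–Teller theorem predicts a tetragonal distortion (typically axial elongation) to lift the degeneracy.
[WCl₆]: Summing ligand charges against the 0 overall charge gives an oxidation state of +6 for tungsten. W sits in group 6, so the d-electron count is 6 − 6 = 0. The d⁰ configuration leaves the e_g set evenly filled (or empty) — no strong Jahn–Teller driving force.

[MnBr₆]³−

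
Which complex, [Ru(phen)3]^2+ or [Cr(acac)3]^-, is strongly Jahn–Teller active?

[Ru(phen)3]^2+: Ligand charges: 1,10-phenanthroline is neutral. With an overall charge of +2 the ruthenium centre must be in the +2 oxidation state. Group 8 minus oxidation state 2 gives a d⁶ configuration. A 4d ion has a large Δₒ and is invariably low-spin. The d⁶ configuration leaves the e_g set evenly filled (or empty) — no strong Jahn–Teller driving force.
[Cr(acac)3]^-: Summing ligand charges against the −1 overall charge gives an oxidation state of +2 for chromium. Chromium is a group-6 element; Cr(II) is therefore d⁴. Acetylacetonate is a weak-field ligand for a first-row metal, so the complex is high-spin. The t₂g³e_g¹ (high-spin) configuration has an unevenly filled e_g set; the Jahn–Teller theorem predicts a tetragonal distortion (typically axial elongation) to lift the degeneracy.

[Cr(acac)3]^-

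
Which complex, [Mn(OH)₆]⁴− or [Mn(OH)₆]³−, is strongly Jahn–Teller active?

[Mn(OH)₆]³−

[Mn(OH)₆]⁴−: Each hydroxide is −1; balancing the −4 overall charge requires Mn(II). Group 7 minus oxidation state 2 gives a d⁵ configuration. Hydroxide is a weak-field ligand for a first-row metal, so the complex is high-spin. The d⁵ configuration leaves the e_g set evenly filled (or empty) — no strong Jahn–Teller driving force.
[Mn(OH)₆]³−: Each hydroxide is −1; balancing the −3 overall charge requires Mn(III). Manganese is a group-7 element; Mn(III) is therefore d⁴. Hydroxide is a weak-field ligand for a first-row metal, so the complex is high-spin. The t₂g³e_g¹ (high-spin) configuration has an unevenly filled e_g set; the Jahn–Teller theorem predicts a tetragonal distortion (typically axial elongation) to lift the degeneracy.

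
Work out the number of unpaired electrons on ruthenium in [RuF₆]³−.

1 unpaired electron

Ligand charges: each fluoride is −1. With an overall charge of −3 the ruthenium centre must be in the +3 oxidation state.
Ru sits in group 8, so the d-electron count is 8 − 3 = 5.
The spin state decides the count: a 4d ion has a large Δₒ and is invariably low-spin.
An octahedral low-spin d⁵ ion is t₂g⁵e_g⁰, giving 1 unpaired electron.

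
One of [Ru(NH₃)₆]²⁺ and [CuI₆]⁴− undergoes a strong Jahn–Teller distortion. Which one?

[CuI₆]⁴−

[Ru(NH₃)₆]²⁺: Ammonia is neutral; balancing the +2 overall charge requires Ru(II). Ru sits in group 8, so the d-electron count is 8 − 2 = 6. A 4d ion has a large Δₒ and is invariably low-spin. The d⁶ configuration leaves the e_g set evenly filled (or empty) — no strong Jahn–Teller driving force.
[CuI₆]⁴−: Summing ligand charges against the −4 overall charge gives an oxidation state of +2 for copper. Copper is a group-11 element; Cu(II) is therefore d⁹. The t₂g⁶e_g³ configuration has an unevenly filled e_g set; the Jahn–Teller theorem predicts a tetragonal distortion (typically axial elongation) to lift the degeneracy.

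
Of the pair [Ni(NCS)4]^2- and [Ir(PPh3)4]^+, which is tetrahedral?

For [Ni(NCS)4]^2-: Each isothiocyanate is −1; balancing the −2 overall charge requires Ni(II). Nickel is a group-10 element; Ni(II) is therefore d⁸. Isothiocyanate is a weak-field ligand. With weak-field ligands the CFSE gain from square planar is small, so a 3d d⁸ ion takes the sterically preferred tetrahedral geometry. → tetrahedral.
For [Ir(PPh3)4]^+: Summing ligand charges against the +1 overall charge gives an oxidation state of +1 for iridium. Ir sits in group 9, so the d-electron count is 9 − 1 = 8. A 5d d⁸ ion has a large crystal-field splitting; square planar leaves the high-energy d_{x²−y²} orbital empty and maximises CFSE. → square planar.

[Ni(NCS)4]^2-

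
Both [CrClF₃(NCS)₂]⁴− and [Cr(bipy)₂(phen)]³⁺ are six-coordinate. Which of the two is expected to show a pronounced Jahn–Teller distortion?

[CrClF₃(NCS)₂]⁴−: Each chloride is −1; each fluoride is −1; each isothiocyanate is −1; balancing the −4 overall charge requires Cr(II). Cr sits in group 6, so the d-electron count is 6 − 2 = 4. Chloride, fluoride, and isothiocyanate are weak-field ligands for a first-row metal, so the complex is high-spin. The t₂g³e_g¹ (high-spin) configuration has an unevenly filled e_g set; the Jahn–Teller theorem predicts a tetragonal distortion (typically axial elongation) to lift the degeneracy.
[Cr(bipy)₂(phen)]³⁺: Ligand charges: 2,2′-bipyridine is neutral; 1,10-phenanthroline is neutral. With an overall charge of +3 the chromium centre must be in the +3 oxidation state. Chromium is a group-6 element; Cr(III) is therefore d³. The d³ configuration leaves the e_g set evenly filled (or empty) — no strong Jahn–Teller driving force.

[CrClF₃(NCS)₂]⁴−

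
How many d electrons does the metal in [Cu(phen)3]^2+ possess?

d9

Summing ligand charges against the +2 overall charge gives an oxidation state of +2 for copper.
Cu sits in group 11, so the d-electron count is 11 − 2 = 9.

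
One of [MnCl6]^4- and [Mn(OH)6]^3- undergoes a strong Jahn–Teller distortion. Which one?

[Mn(OH)6]^3-

[MnCl6]^4-: Summing ligand charges against the −4 overall charge gives an oxidation state of +2 for manganese. Manganese is a group-7 element; Mn(II) is therefore d⁵. Chloride is a weak-field ligand for a first-row metal, so the complex is high-spin. The d⁵ configuration leaves the e_g set evenly filled (or empty) — no strong Jahn–Teller driving force.
[Mn(OH)6]^3-: Each hydroxide is −1; balancing the −3 overall charge requires Mn(III). Manganese is a group-7 element; Mn(III) is therefore d⁴. Hydroxide is a weak-field ligand for a first-row metal, so the complex is high-spin. The t₂g³e_g¹ (high-spin) configuration has an unevenly filled e_g set; the Jahn–Teller theorem predicts a tetragonal distortion (typically axial elongation) to lift the degeneracy.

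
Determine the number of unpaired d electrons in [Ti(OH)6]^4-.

2

Ligand charges: each hydroxide is −1. With an overall charge of −4 the titanium centre must be in the +2 oxidation state.
Titanium is a group-4 element; Ti(II) is therefore d².
In an octahedral field the d² configuration is t₂g²e_g⁰ (only one arrangement possible), giving 2 unpaired electrons.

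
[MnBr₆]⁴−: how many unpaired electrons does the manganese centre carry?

Summing ligand charges against the −4 overall charge gives an oxidation state of +2 for manganese.
Manganese is a group-7 element; Mn(II) is therefore d⁵.
The spin state decides the count: Bromide is a weak-field ligand for a first-row metal, so the complex is high-spin.
An octahedral high-spin d⁵ ion is t₂g³e_g², giving 5 unpaired electrons.

5 unpaired electrons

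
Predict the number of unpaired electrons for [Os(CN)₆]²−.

Summing ligand charges against the −2 overall charge gives an oxidation state of +4 for osmium.
Osmium is a group-8 element; Os(IV) is therefore d⁴.
The spin state decides the count: a 5d ion has a large Δₒ and is invariably low-spin.
An octahedral low-spin d⁴ ion is t₂g⁴e_g⁰, giving 2 unpaired electrons.

2 unpaired electrons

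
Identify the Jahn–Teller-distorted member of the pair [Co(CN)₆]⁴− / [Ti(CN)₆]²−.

[Co(CN)₆]⁴−: Summing ligand charges against the −4 overall charge gives an oxidation state of +2 for cobalt. Cobalt is a group-9 element; Co(II) is therefore d⁷. Cyanide is a strong-field ligand (high in the spectrochemical series) for a first-row metal, so the complex is low-spin. The t₂g⁶e_g¹ (low-spin) configuration has an unevenly filled e_g set; the Jahn–Teller theorem predicts a tetragonal distortion (typically axial elongation) to lift the degeneracy.
[Ti(CN)₆]²−: Ligand charges: each cyanide is −1. With an overall charge of −2 the titanium centre must be in the +4 oxidation state. Titanium is a group-4 element; Ti(IV) is therefore d⁰. The d⁰ configuration leaves the e_g set evenly filled (or empty) — no strong Jahn–Teller driving force.

[Co(CN)₆]⁴−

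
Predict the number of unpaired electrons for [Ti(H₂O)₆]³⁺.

1 unpaired electron

Summing ligand charges against the +3 overall charge gives an oxidation state of +3 for titanium.
Group 4 minus oxidation state 3 gives a d¹ configuration.
In an octahedral field the d¹ configuration is t₂g¹e_g⁰ (only one arrangement possible), giving 1 unpaired electron.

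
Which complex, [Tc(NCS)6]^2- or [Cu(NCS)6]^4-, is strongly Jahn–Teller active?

[Cu(NCS)6]^4-

[Tc(NCS)6]^2-: Summing ligand charges against the −2 overall charge gives an oxidation state of +4 for technetium. Tc sits in group 7, so the d-electron count is 7 − 4 = 3. The d³ configuration leaves the e_g set evenly filled (or empty) — no strong Jahn–Teller driving force.
[Cu(NCS)6]^4-: Ligand charges: each isothiocyanate is −1. With an overall charge of −4 the copper centre must be in the +2 oxidation state. Group 11 minus oxidation state 2 gives a d⁹ configuration. The t₂g⁶e_g³ configuration has an unevenly filled e_g set; the Jahn–Teller theorem predicts a tetragonal distortion (typically axial elongation) to lift the degeneracy.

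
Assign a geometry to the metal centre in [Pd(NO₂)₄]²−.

Ligand charges: each nitro (N-bound nitrite) is −1. With an overall charge of −2 the palladium centre must be in the +2 oxidation state.
Pd sits in group 10, so the d-electron count is 10 − 2 = 8.
With 4 monodentate ligands the coordination number is 4.
A 4d d⁸ ion has a large crystal-field splitting; square planar leaves the high-energy d_{x²−y²} orbital empty and maximises CFSE.

square planar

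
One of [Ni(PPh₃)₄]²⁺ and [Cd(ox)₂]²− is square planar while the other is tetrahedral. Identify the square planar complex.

For [Ni(PPh₃)₄]²⁺: Summing ligand charges against the +2 overall charge gives an oxidation state of +2 for nickel. Ni sits in group 10, so the d-electron count is 10 − 2 = 8. Triphenylphosphine is a strong-field ligand (high in the spectrochemical series). A 3d d⁸ ion with strong-field ligands gains enough CFSE to favour square planar over tetrahedral. → square planar.
For [Cd(ox)₂]²−: Summing ligand charges against the −2 overall charge gives an oxidation state of +2 for cadmium. Cadmium is a group-12 element; Cd(II) is therefore d¹⁰. A d¹⁰ ion has no crystal-field stabilisation preference between square planar and tetrahedral, so four ligands adopt the sterically favoured tetrahedral geometry. → tetrahedral.

[Ni(PPh₃)₄]²⁺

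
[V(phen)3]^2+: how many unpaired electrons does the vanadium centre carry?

3 unpaired electrons

Ligand charges: 1,10-phenanthroline is neutral. With an overall charge of +2 the vanadium centre must be in the +2 oxidation state.
V sits in group 5, so the d-electron count is 5 − 2 = 3.
Counting donor atoms: 3×1,10-phenanthroline (bidentate) → 6 donors. Coordination number = 6.
In an octahedral field the d³ configuration is t₂g³e_g⁰ (only one arrangement possible), giving 3 unpaired electrons.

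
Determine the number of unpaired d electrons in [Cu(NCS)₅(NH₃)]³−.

Summing ligand charges against the −3 overall charge gives an oxidation state of +2 for copper.
Group 11 minus oxidation state 2 gives a d⁹ configuration.
In an octahedral field the d⁹ configuration is t₂g⁶e_g³ (only one arrangement possible), giving 1 unpaired electron.

1 unpaired electron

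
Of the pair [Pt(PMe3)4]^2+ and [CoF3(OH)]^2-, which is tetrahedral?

[CoF3(OH)]^2-

For [Pt(PMe3)4]^2+: Summing ligand charges against the +2 overall charge gives an oxidation state of +2 for platinum. Group 10 minus oxidation state 2 gives a d⁸ configuration. A 5d d⁸ ion has a large crystal-field splitting; square planar leaves the high-energy d_{x²−y²} orbital empty and maximises CFSE. → square planar.
For [CoF3(OH)]^2-: Summing ligand charges against the −2 overall charge gives an oxidation state of +2 for cobalt. Co sits in group 9, so the d-electron count is 9 − 2 = 7. For a high-spin 3d d⁷ ion with weak-field ligands the small Δₜ gives little square-planar CFSE advantage, so four ligands adopt the sterically favoured tetrahedral geometry. → tetrahedral.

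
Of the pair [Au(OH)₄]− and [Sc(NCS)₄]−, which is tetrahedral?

For [Au(OH)₄]−: Ligand charges: each hydroxide is −1. With an overall charge of −1 the gold centre must be in the +3 oxidation state. Group 11 minus oxidation state 3 gives a d⁸ configuration. A 5d d⁸ ion has a large crystal-field splitting; square planar leaves the high-energy d_{x²−y²} orbital empty and maximises CFSE. → square planar.
For [Sc(NCS)₄]−: Ligand charges: each isothiocyanate is −1. With an overall charge of −1 the scandium centre must be in the +3 oxidation state. Sc sits in group 3, so the d-electron count is 3 − 3 = 0. A d⁰ ion has no crystal-field stabilisation preference between square planar and tetrahedral, so four ligands adopt the sterically favoured tetrahedral geometry. → tetrahedral.

[Sc(NCS)₄]−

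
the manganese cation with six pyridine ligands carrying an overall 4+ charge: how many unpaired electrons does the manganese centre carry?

3 unpaired electrons

Ligand charges: pyridine is neutral. With an overall charge of +4 the manganese centre must be in the +4 oxidation state.
Mn sits in group 7, so the d-electron count is 7 − 4 = 3.
In an octahedral field the d³ configuration is t₂g³e_g⁰ (only one arrangement possible), giving 3 unpaired electrons.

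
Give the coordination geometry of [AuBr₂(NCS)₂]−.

Ligand charges: each bromide is −1; each isothiocyanate is −1. With an overall charge of −1 the gold centre must be in the +3 oxidation state.
Group 11 minus oxidation state 3 gives a d⁸ configuration.
Coordination number: 4.
A 5d d⁸ ion has a large crystal-field splitting; square planar leaves the high-energy d_{x²−y²} orbital empty and maximises CFSE.

square planar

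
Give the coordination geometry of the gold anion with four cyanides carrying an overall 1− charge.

Ligand charges: each cyanide is −1. With an overall charge of −1 the gold centre must be in the +3 oxidation state.
Group 11 minus oxidation state 3 gives a d⁸ configuration.
With 4 monodentate ligands the coordination number is 4.
A 5d d⁸ ion has a large crystal-field splitting; square planar leaves the high-energy d_{x²−y²} orbital empty and maximises CFSE.

square planar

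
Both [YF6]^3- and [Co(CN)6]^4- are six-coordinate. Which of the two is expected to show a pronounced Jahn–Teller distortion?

[YF6]^3-: Ligand charges: each fluoride is −1. With an overall charge of −3 the yttrium centre must be in the +3 oxidation state. Group 3 minus oxidation state 3 gives a d⁰ configuration. The d⁰ configuration leaves the e_g set evenly filled (or empty) — no strong Jahn–Teller driving force.
[Co(CN)6]^4-: Summing ligand charges against the −4 overall charge gives an oxidation state of +2 for cobalt. Group 9 minus oxidation state 2 gives a d⁷ configuration. Cyanide is a strong-field ligand (high in the spectrochemical series) for a first-row metal, so the complex is low-spin. The t₂g⁶e_g¹ (low-spin) configuration has an unevenly filled e_g set; the Jahn–Teller theorem predicts a tetragonal distortion (typically axial elongation) to lift the degeneracy.

[Co(CN)6]^4-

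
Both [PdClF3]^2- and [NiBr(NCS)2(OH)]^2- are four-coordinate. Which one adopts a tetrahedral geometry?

[NiBr(NCS)2(OH)]^2-

For [PdClF3]^2-: Each chloride is −1; each fluoride is −1; balancing the −2 overall charge requires Pd(II). Pd sits in group 10, so the d-electron count is 10 − 2 = 8. A 4d d⁸ ion has a large crystal-field splitting; square planar leaves the high-energy d_{x²−y²} orbital empty and maximises CFSE. → square planar.
For [NiBr(NCS)2(OH)]^2-: Ligand charges: each bromide is −1; each isothiocyanate is −1; each hydroxide is −1. With an overall charge of −2 the nickel centre must be in the +2 oxidation state. Nickel is a group-10 element; Ni(II) is therefore d⁸. Bromide, hydroxide, and isothiocyanate are weak-field ligands. With weak-field ligands the CFSE gain from square planar is small, so a 3d d⁸ ion takes the sterically preferred tetrahedral geometry. → tetrahedral.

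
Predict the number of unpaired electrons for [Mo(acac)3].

3 unpaired electrons

Ligand charges: each acetylacetonate is −1. With an overall charge of 0 the molybdenum centre must be in the +3 oxidation state.
Mo sits in group 6, so the d-electron count is 6 − 3 = 3.
Counting donor atoms: 3×acetylacetonate (bidentate) → 6 donors. Coordination number = 6.
In an octahedral field the d³ configuration is t₂g³e_g⁰ (only one arrangement possible), giving 3 unpaired electrons.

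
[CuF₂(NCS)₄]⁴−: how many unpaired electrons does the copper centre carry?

1

Ligand charges: each fluoride is −1; each isothiocyanate is −1. With an overall charge of −4 the copper centre must be in the +2 oxidation state.
Copper is a group-11 element; Cu(II) is therefore d⁹.
In an octahedral field the d⁹ configuration is t₂g⁶e_g³ (only one arrangement possible), giving 1 unpaired electron.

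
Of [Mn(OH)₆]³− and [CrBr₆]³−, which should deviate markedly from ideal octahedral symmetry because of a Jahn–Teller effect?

[Mn(OH)₆]³−: Each hydroxide is −1; balancing the −3 overall charge requires Mn(III). Group 7 minus oxidation state 3 gives a d⁴ configuration. Hydroxide is a weak-field ligand for a first-row metal, so the complex is high-spin. The t₂g³e_g¹ (high-spin) configuration has an unevenly filled e_g set; the Jahn–Teller theorem predicts a tetragonal distortion (typically axial elongation) to lift the degeneracy.
[CrBr₆]³−: Each bromide is −1; balancing the −3 overall charge requires Cr(III). Group 6 minus oxidation state 3 gives a d³ configuration. The d³ configuration leaves the e_g set evenly filled (or empty) — no strong Jahn–Teller driving force.

[Mn(OH)₆]³−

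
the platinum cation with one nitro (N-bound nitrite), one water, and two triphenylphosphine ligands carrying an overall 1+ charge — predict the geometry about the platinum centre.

square planar

Each nitro (N-bound nitrite) is −1; water is neutral; triphenylphosphine is neutral; balancing the +1 overall charge requires Pt(II).
Pt sits in group 10, so the d-electron count is 10 − 2 = 8.
With 4 monodentate ligands the coordination number is 4.
A 5d d⁸ ion has a large crystal-field splitting; square planar leaves the high-energy d_{x²−y²} orbital empty and maximises CFSE.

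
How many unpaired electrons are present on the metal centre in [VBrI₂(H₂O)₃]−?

3 unpaired electrons

Summing ligand charges against the −1 overall charge gives an oxidation state of +2 for vanadium.
Vanadium is a group-5 element; V(II) is therefore d³.
In an octahedral field the d³ configuration is t₂g³e_g⁰ (only one arrangement possible), giving 3 unpaired electrons.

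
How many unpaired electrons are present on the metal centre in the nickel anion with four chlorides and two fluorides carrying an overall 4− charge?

2

Summing ligand charges against the −4 overall charge gives an oxidation state of +2 for nickel.
Ni sits in group 10, so the d-electron count is 10 − 2 = 8.
In an octahedral field the d⁸ configuration is t₂g⁶e_g² (only one arrangement possible), giving 2 unpaired electrons.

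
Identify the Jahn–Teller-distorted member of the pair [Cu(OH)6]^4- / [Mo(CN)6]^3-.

[Cu(OH)6]^4-

[Cu(OH)6]^4-: Summing ligand charges against the −4 overall charge gives an oxidation state of +2 for copper. Cu sits in group 11, so the d-electron count is 11 − 2 = 9. The t₂g⁶e_g³ configuration has an unevenly filled e_g set; the Jahn–Teller theorem predicts a tetragonal distortion (typically axial elongation) to lift the degeneracy.
[Mo(CN)6]^3-: Each cyanide is −1; balancing the −3 overall charge requires Mo(III). Mo sits in group 6, so the d-electron count is 6 − 3 = 3. The d³ configuration leaves the e_g set evenly filled (or empty) — no strong Jahn–Teller driving force.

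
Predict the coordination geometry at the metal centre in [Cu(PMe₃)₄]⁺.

tetrahedral

Trimethylphosphine is neutral; balancing the +1 overall charge requires Cu(I).
Copper is a group-11 element; Cu(I) is therefore d¹⁰.
With 4 monodentate ligands the coordination number is 4.
A d¹⁰ ion has no crystal-field stabilisation preference between square planar and tetrahedral, so four ligands adopt the sterically favoured tetrahedral geometry.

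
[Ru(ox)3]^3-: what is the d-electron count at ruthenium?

d⁵

Each oxalate is −2; balancing the −3 overall charge requires Ru(III).
Ruthenium is a group-8 element; Ru(III) is therefore d⁵.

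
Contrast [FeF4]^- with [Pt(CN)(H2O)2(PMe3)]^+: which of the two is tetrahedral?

[FeF4]^-

For [FeF4]^-: Each fluoride is −1; balancing the −1 overall charge requires Fe(III). Fe sits in group 8, so the d-electron count is 8 − 3 = 5. A high-spin d⁵ ion has zero CFSE in either geometry, so four ligands adopt the sterically favoured tetrahedral geometry. → tetrahedral.
For [Pt(CN)(H2O)2(PMe3)]^+: Summing ligand charges against the +1 overall charge gives an oxidation state of +2 for platinum. Pt sits in group 10, so the d-electron count is 10 − 2 = 8. A 5d d⁸ ion has a large crystal-field splitting; square planar leaves the high-energy d_{x²−y²} orbital empty and maximises CFSE. → square planar.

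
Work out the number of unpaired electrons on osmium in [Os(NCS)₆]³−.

Each isothiocyanate is −1; balancing the −3 overall charge requires Os(III).
Os sits in group 8, so the d-electron count is 8 − 3 = 5.
The spin state decides the count: a 5d ion has a large Δₒ and is invariably low-spin.
An octahedral low-spin d⁵ ion is t₂g⁵e_g⁰, giving 1 unpaired electron.

1 unpaired electron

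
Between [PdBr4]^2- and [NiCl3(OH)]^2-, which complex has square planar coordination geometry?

[PdBr4]^2-

For [PdBr4]^2-: Ligand charges: each bromide is −1. With an overall charge of −2 the palladium centre must be in the +2 oxidation state. Group 10 minus oxidation state 2 gives a d⁸ configuration. A 4d d⁸ ion has a large crystal-field splitting; square planar leaves the high-energy d_{x²−y²} orbital empty and maximises CFSE. → square planar.
For [NiCl3(OH)]^2-: Ligand charges: each chloride is −1; each hydroxide is −1. With an overall charge of −2 the nickel centre must be in the +2 oxidation state. Group 10 minus oxidation state 2 gives a d⁸ configuration. Chloride and hydroxide are weak-field ligands. With weak-field ligands the CFSE gain from square planar is small, so a 3d d⁸ ion takes the sterically preferred tetrahedral geometry. → tetrahedral.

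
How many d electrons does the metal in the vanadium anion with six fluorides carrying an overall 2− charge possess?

d¹

Ligand charges: each fluoride is −1. With an overall charge of −2 the vanadium centre must be in the +4 oxidation state.
Group 5 minus oxidation state 4 gives a d¹ configuration.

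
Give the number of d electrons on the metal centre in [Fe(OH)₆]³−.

Summing ligand charges against the −3 overall charge gives an oxidation state of +3 for iron.
Iron is a group-8 element; Fe(III) is therefore d⁵.

d⁵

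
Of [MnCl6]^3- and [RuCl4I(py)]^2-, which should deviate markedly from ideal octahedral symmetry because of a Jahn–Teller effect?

[MnCl6]^3-: Summing ligand charges against the −3 overall charge gives an oxidation state of +3 for manganese. Manganese is a group-7 element; Mn(III) is therefore d⁴. Chloride is a weak-field ligand for a first-row metal, so the complex is high-spin. The t₂g³e_g¹ (high-spin) configuration has an unevenly filled e_g set; the Jahn–Teller theorem predicts a tetragonal distortion (typically axial elongation) to lift the degeneracy.
[RuCl4I(py)]^2-: Ligand charges: each chloride is −1; each iodide is −1; pyridine is neutral. With an overall charge of −2 the ruthenium centre must be in the +3 oxidation state. Ru sits in group 8, so the d-electron count is 8 − 3 = 5. A 4d ion has a large Δₒ and is invariably low-spin. The d⁵ configuration leaves the e_g set evenly filled (or empty) — no strong Jahn–Teller driving force.

[MnCl6]^3-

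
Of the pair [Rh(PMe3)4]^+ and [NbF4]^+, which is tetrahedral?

For [Rh(PMe3)4]^+: Trimethylphosphine is neutral; balancing the +1 overall charge requires Rh(I). Rhodium is a group-9 element; Rh(I) is therefore d⁸. A 4d d⁸ ion has a large crystal-field splitting; square planar leaves the high-energy d_{x²−y²} orbital empty and maximises CFSE. → square planar.
For [NbF4]^+: Summing ligand charges against the +1 overall charge gives an oxidation state of +5 for niobium. Group 5 minus oxidation state 5 gives a d⁰ configuration. A d⁰ ion has no crystal-field stabilisation preference between square planar and tetrahedral, so four ligands adopt the sterically favoured tetrahedral geometry. → tetrahedral.

[NbF4]^+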